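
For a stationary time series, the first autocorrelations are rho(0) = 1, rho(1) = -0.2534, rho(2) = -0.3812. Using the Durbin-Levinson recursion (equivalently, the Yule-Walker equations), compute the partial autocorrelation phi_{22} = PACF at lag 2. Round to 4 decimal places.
\phi_{22} = -0.4760

The PACF at lag k is phi_{kk}, the last component of the solution
to the Yule-Walker system G_k phi = r_k where
  (G_k)_{ij} = rho(|i - j|), (r_k)_i = rho(i), i,j = 1..k.
Equivalently, Durbin-Levinson gives phi_{kk} iteratively:
  phi_{11} = rho(1)
  phi_{kk} = [rho(k) - sum_{j=1..k-1} phi_{k-1,j} rho(k-j)]
            / [1 - sum_{j=1..k-1} phi_{k-1,j} rho(j)],
  phi_{k,j} = phi_{k-1,j} - phi_{kk} phi_{k-1,k-j},  j = 1..k-1.
Step k = 1:
  phi_11 = rho(1) = -0.2534.
Step k = 2:
  phi_22 = [rho(2) - phi_11 rho(1)] / [1 - phi_11 rho(1)] = [-0.3812 - (-0.2534)(-0.2534)] / [1 - (-0.2534)(-0.2534)]
         = -0.44541156 / 0.93578844 = -0.476.
Therefore phi_{22} = -0.4760.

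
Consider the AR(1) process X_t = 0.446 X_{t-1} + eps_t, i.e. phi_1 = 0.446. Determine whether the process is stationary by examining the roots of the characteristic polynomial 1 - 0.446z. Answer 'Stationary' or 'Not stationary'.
\text{Stationary}

The AR(p) characteristic polynomial is P(z) = 1 - 0.446z.
Stationarity requires all roots to lie outside the unit circle, i.e. |z| > 1 for every root.
This is linear in z: 1 + (-0.446) z = 0  =>  z = -1/(-0.446) = 2.242152,  |z| = 2.242152.
Moduli of all roots: 2.2422.
All moduli strictly greater than 1? Yes.
Verdict: Stationary.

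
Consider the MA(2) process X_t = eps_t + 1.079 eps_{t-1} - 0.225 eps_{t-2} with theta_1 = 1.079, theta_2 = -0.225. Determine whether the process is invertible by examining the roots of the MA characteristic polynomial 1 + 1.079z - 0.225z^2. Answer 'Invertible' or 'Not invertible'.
\text{Not invertible}

The MA(q) characteristic polynomial is P(z) = 1 + 1.079z - 0.225z^2.
Invertibility requires all roots to lie outside the unit circle, i.e. |z| > 1 for every root.
Set 1 + (1.079) z + (-0.225) z^2 = 0, i.e. a z^2 + b z + c = 0 with a = -0.225, b = 1.079, c = 1.
Discriminant D = b^2 - 4ac = (1.079)^2 - 4*(-0.225)*1 = 1.164241 - (-0.9) = 2.064241.
D >= 0, so the roots are real: z = (-b +/- sqrt(D)) / (2a) = (-1.079 +/- 1.436747) / (-0.45).
  z_1 = (-1.079 + 1.436747) / (-0.45) = -0.795,   |z_1| = 0.795.
  z_2 = (-1.079 - 1.436747) / (-0.45) = 5.5905,   |z_2| = 5.5905.
Moduli of all roots: 0.7950, 5.5905.
All moduli strictly greater than 1? No.
Verdict: Not invertible.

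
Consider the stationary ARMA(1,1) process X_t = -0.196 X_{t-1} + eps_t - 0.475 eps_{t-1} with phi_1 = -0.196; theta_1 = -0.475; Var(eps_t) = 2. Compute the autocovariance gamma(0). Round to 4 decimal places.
\gamma(0) = 2.9365

Multiply the model equation by X_{t-k} and take expectations. With theta_0 = psi_0 = 1 and psi_j the MA(infinity) weights, this gives
  gamma(k) - sum_i phi_i gamma(k-i) = c_k,
  c_k = sigma^2 * sum_{j=k..q} theta_j psi_{j-k}   (c_k = 0 for k > q),
using gamma(-m) = gamma(m).
psi-weights needed (psi_j = theta_j + sum_i phi_i psi_{j-i}):
  psi_1 = theta_1 + phi_1 = -0.475 + (-0.196) = -0.671
Right-hand sides:
  c_0 = sigma^2 (1 + theta_1 psi_1) = 2 * (1 + (-0.475)(-0.671)) = 2 * 1.318725 = 2.63745
  c_1 = sigma^2 theta_1 = 2 * (-0.475) = -0.95
  c_2 = 0
Equations for k = 0 and k = 1 (AR order 1):
  gamma(0) = phi_1 gamma(1) + c_0
  gamma(1) = phi_1 gamma(0) + c_1
Substituting the second into the first: gamma(0) (1 - phi_1^2) = c_0 + phi_1 c_1, so
  gamma(0) = (c_0 + phi_1 c_1) / (1 - phi_1^2) = (2.63745 + (-0.196)(-0.95)) / (1 - (-0.196)^2) = 2.82365 / 0.961584 = 2.936457.
Therefore gamma(0) = 2.9365 (to 4 decimal places).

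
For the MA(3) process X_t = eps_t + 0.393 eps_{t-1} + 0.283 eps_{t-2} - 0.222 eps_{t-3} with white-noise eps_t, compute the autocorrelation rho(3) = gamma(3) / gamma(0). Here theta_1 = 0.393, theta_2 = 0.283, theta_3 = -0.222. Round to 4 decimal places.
\rho(3) = -0.1729

For an MA(q) process with theta_0 = 1, the autocovariance is
  gamma(k) = sigma^2 * sum_{i=0..q-k} theta_i * theta_{i+k},
and rho(k) = gamma(k) / gamma(0). Sigma^2 cancels.
  numerator   = (1)*(-0.222) = -0.222.
  denominator = (1)^2 + (0.393)^2 + (0.283)^2 + (-0.222)^2 = 1.283822.
  rho(3) = -0.222 / 1.283822 = -0.1729.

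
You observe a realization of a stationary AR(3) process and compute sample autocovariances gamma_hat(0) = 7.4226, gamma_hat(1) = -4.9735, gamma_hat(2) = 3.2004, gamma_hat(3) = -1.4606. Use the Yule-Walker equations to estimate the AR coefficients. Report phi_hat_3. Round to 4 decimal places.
\hat\phi_{3} = 0.1450

The Yule-Walker equations for an AR(p) process read, in matrix form,
  Gamma_p phi = r_p,   with   (Gamma_p)_{ij} = gamma(|i - j|),
                       (r_p)_i = gamma(i),   i,j = 1..p.
Substitute the sample gammas (Toeplitz matrix and right-hand side of size 3):
  Gamma_p = [[7.4226, -4.9735, 3.2004], [-4.9735, 7.4226, -4.9735], [3.2004, -4.9735, 7.4226]]
  r_p     = [-4.9735, 3.2004, -1.4606]
Written out (R1..R3):
  (R1) 7.4226 phi_1 - 4.9735 phi_2 + 3.2004 phi_3 = -4.9735
  (R2) -4.9735 phi_1 + 7.4226 phi_2 - 4.9735 phi_3 = 3.2004
  (R3) 3.2004 phi_1 - 4.9735 phi_2 + 7.4226 phi_3 = -1.4606
Gaussian elimination:
  R2 <- R2 - (-4.9735/7.4226) R1 = R2 - (-0.670048) R1:  4.090115 phi_2 - 2.829078 phi_3 = -0.132085
  R3 <- R3 - (3.2004/7.4226) R1 = R3 - (0.43117) R1:  -2.829078 phi_2 + 6.042685 phi_3 = 0.683822
  R3 <- R3 - (-2.829078/4.090115) R2 = R3 - (-0.691687) R2:  4.08585 phi_3 = 0.592461
Back-substitution:
  phi_hat_3 = 0.592461 / 4.08585 = 0.145003
  phi_hat_2 = (-0.132085 - (-2.829078)(0.145003)) / 4.090115 = 0.068003
  phi_hat_1 = (-4.9735 - (-4.9735)(0.068003) - (3.2004)(0.145003)) / 7.4226 = -0.687004
So phi_hat = [-0.6870, 0.0680, 0.1450].
Therefore phi_hat_3 = 0.1450.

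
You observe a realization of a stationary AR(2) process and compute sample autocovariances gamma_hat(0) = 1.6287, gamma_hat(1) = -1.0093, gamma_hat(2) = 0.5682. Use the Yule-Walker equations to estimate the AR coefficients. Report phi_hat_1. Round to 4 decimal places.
\hat\phi_{1} = -0.6551

The Yule-Walker equations for an AR(p) process read, in matrix form,
  Gamma_p phi = r_p,   with   (Gamma_p)_{ij} = gamma(|i - j|),
                       (r_p)_i = gamma(i),   i,j = 1..p.
Substitute the sample gammas (Toeplitz matrix and right-hand side of size 2):
  Gamma_p = [[1.6287, -1.0093], [-1.0093, 1.6287]]
  r_p     = [-1.0093, 0.5682]
Written out:
  1.6287 phi_1 - 1.0093 phi_2 = -1.0093
  -1.0093 phi_1 + 1.6287 phi_2 = 0.5682
Solve by Cramer's rule:
  det = gamma(0)^2 - gamma(1)^2 = (1.6287)^2 - (-1.0093)^2 = 2.65266369 - 1.01868649 = 1.6339772
  phi_hat_1 = [gamma(1) gamma(0) - gamma(1) gamma(2)] / det = [(-1.0093)(1.6287) - (-1.0093)(0.5682)] / 1.6339772 = -1.07036265 / 1.6339772 = -0.6551
  phi_hat_2 = [gamma(0) gamma(2) - gamma(1)^2] / det = [(1.6287)(0.5682) - (-1.0093)^2] / 1.6339772 = -0.09325915 / 1.6339772 = -0.0571
So phi_hat = [-0.6551, -0.0571].
Therefore phi_hat_1 = -0.6551.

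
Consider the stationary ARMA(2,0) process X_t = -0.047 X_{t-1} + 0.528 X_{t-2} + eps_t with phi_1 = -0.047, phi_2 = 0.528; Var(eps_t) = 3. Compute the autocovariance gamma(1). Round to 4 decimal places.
\gamma(1) = -0.4183

Multiply the model equation by X_{t-k} and take expectations. With theta_0 = psi_0 = 1 and psi_j the MA(infinity) weights, this gives
  gamma(k) - sum_i phi_i gamma(k-i) = c_k,
  c_k = sigma^2 * sum_{j=k..q} theta_j psi_{j-k}   (c_k = 0 for k > q),
using gamma(-m) = gamma(m).
Pure AR (q = 0): c_0 = sigma^2 = 3, c_k = 0 for k >= 1.
Equations for k = 0, 1, 2 (AR order 2, c_2 = 0):
  (E0) gamma(0) = phi_1 gamma(1) + phi_2 gamma(2) + c_0
  (E1) gamma(1) = phi_1 gamma(0) + phi_2 gamma(1) + c_1
  (E2) gamma(2) = phi_1 gamma(1) + phi_2 gamma(0)
From (E1): gamma(1) = A gamma(0) + B with
  A = phi_1 / (1 - phi_2) = -0.047 / 0.472 = -0.099576,   B = c_1 / (1 - phi_2) = 0 / 0.472 = 0.
Insert (E2) into (E0): gamma(0) (1 - phi_2^2) = phi_1 (1 + phi_2) gamma(1) + c_0.
  phi_1 (1 + phi_2) = (-0.047)(1.528) = -0.071816,   1 - phi_2^2 = 0.721216.
Replace gamma(1) by A gamma(0) + B and collect gamma(0):
  gamma(0) [0.721216 - (-0.071816)(-0.099576)] = c_0 = 3
  gamma(0) * 0.714065 = 3
  gamma(0) = 3 / 0.714065 = 4.201299.
  gamma(1) = A gamma(0) = (-0.099576)(4.201299) = -0.41835.
Therefore gamma(1) = -0.4183 (to 4 decimal places).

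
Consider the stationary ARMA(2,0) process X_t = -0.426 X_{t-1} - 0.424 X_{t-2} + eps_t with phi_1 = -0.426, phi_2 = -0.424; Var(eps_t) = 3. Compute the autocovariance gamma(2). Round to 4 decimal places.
\gamma(2) = -1.1913

Multiply the model equation by X_{t-k} and take expectations. With theta_0 = psi_0 = 1 and psi_j the MA(infinity) weights, this gives
  gamma(k) - sum_i phi_i gamma(k-i) = c_k,
  c_k = sigma^2 * sum_{j=k..q} theta_j psi_{j-k}   (c_k = 0 for k > q),
using gamma(-m) = gamma(m).
Pure AR (q = 0): c_0 = sigma^2 = 3, c_k = 0 for k >= 1.
Equations for k = 0, 1, 2 (AR order 2, c_2 = 0):
  (E0) gamma(0) = phi_1 gamma(1) + phi_2 gamma(2) + c_0
  (E1) gamma(1) = phi_1 gamma(0) + phi_2 gamma(1) + c_1
  (E2) gamma(2) = phi_1 gamma(1) + phi_2 gamma(0)
From (E1): gamma(1) = A gamma(0) + B with
  A = phi_1 / (1 - phi_2) = -0.426 / 1.424 = -0.299157,   B = c_1 / (1 - phi_2) = 0 / 1.424 = 0.
Insert (E2) into (E0): gamma(0) (1 - phi_2^2) = phi_1 (1 + phi_2) gamma(1) + c_0.
  phi_1 (1 + phi_2) = (-0.426)(0.576) = -0.245376,   1 - phi_2^2 = 0.820224.
Replace gamma(1) by A gamma(0) + B and collect gamma(0):
  gamma(0) [0.820224 - (-0.245376)(-0.299157)] = c_0 = 3
  gamma(0) * 0.746818 = 3
  gamma(0) = 3 / 0.746818 = 4.017043.
  gamma(1) = A gamma(0) = (-0.299157)(4.017043) = -1.201728.
  gamma(2) = phi_1 gamma(1) + phi_2 gamma(0) = (-0.426)(-1.201728) + (-0.424)(4.017043) = -1.19129.
Therefore gamma(2) = -1.1913 (to 4 decimal places).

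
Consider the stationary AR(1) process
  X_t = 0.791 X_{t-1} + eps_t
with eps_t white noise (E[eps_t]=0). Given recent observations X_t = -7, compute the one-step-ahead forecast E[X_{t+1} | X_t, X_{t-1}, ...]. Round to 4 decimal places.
E[X_{t+1} \mid \mathcal F_t] = -5.5370

For an AR(p) model X_t = c + sum_i phi_i X_{t-i} + eps_t, the
one-step-ahead conditional mean is
  E[X_{t+1} | X_t, ...] = c + sum_i phi_i X_{t+1-i}.
Substitute known values:
  E[X_{t+1} | ...] = (0.791) * (-7)
                   = -5.5370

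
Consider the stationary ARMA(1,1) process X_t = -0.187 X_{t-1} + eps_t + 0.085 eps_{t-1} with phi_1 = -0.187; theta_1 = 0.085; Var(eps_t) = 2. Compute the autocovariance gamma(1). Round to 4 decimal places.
\gamma(1) = -0.2080

Multiply the model equation by X_{t-k} and take expectations. With theta_0 = psi_0 = 1 and psi_j the MA(infinity) weights, this gives
  gamma(k) - sum_i phi_i gamma(k-i) = c_k,
  c_k = sigma^2 * sum_{j=k..q} theta_j psi_{j-k}   (c_k = 0 for k > q),
using gamma(-m) = gamma(m).
psi-weights needed (psi_j = theta_j + sum_i phi_i psi_{j-i}):
  psi_1 = theta_1 + phi_1 = 0.085 + (-0.187) = -0.102
Right-hand sides:
  c_0 = sigma^2 (1 + theta_1 psi_1) = 2 * (1 + (0.085)(-0.102)) = 2 * 0.99133 = 1.98266
  c_1 = sigma^2 theta_1 = 2 * (0.085) = 0.17
  c_2 = 0
Equations for k = 0 and k = 1 (AR order 1):
  gamma(0) = phi_1 gamma(1) + c_0
  gamma(1) = phi_1 gamma(0) + c_1
Substituting the second into the first: gamma(0) (1 - phi_1^2) = c_0 + phi_1 c_1, so
  gamma(0) = (c_0 + phi_1 c_1) / (1 - phi_1^2) = (1.98266 + (-0.187)(0.17)) / (1 - (-0.187)^2) = 1.95087 / 0.965031 = 2.021562.
  gamma(1) = phi_1 gamma(0) + c_1 = (-0.187)(2.021562) + (0.17) = -0.208032.
Therefore gamma(1) = -0.2080 (to 4 decimal places).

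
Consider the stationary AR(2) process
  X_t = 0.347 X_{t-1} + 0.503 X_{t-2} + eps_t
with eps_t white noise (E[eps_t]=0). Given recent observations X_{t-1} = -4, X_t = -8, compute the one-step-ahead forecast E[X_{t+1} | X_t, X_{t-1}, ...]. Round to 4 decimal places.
E[X_{t+1} \mid \mathcal F_t] = -4.7880

For an AR(p) model X_t = c + sum_i phi_i X_{t-i} + eps_t, the
one-step-ahead conditional mean is
  E[X_{t+1} | X_t, ...] = c + sum_i phi_i X_{t+1-i}.
Substitute known values:
  E[X_{t+1} | ...] = (0.347) * (-8) + (0.503) * (-4)
                   = -4.7880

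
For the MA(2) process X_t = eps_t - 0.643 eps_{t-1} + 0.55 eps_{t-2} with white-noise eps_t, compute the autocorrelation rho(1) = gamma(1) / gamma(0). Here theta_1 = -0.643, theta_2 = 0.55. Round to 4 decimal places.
\rho(1) = -0.5808

For an MA(q) process with theta_0 = 1, the autocovariance is
  gamma(k) = sigma^2 * sum_{i=0..q-k} theta_i * theta_{i+k},
and rho(k) = gamma(k) / gamma(0). Sigma^2 cancels.
  numerator   = (1)*(-0.643) + (-0.643)*(0.55) = -0.99665.
  denominator = (1)^2 + (-0.643)^2 + (0.55)^2 = 1.715949.
  rho(1) = -0.99665 / 1.715949 = -0.5808.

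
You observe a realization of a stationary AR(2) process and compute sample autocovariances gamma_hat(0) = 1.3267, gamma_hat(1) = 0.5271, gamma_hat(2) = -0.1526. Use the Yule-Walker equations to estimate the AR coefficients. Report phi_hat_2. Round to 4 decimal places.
\hat\phi_{2} = -0.3240

The Yule-Walker equations for an AR(p) process read, in matrix form,
  Gamma_p phi = r_p,   with   (Gamma_p)_{ij} = gamma(|i - j|),
                       (r_p)_i = gamma(i),   i,j = 1..p.
Substitute the sample gammas (Toeplitz matrix and right-hand side of size 2):
  Gamma_p = [[1.3267, 0.5271], [0.5271, 1.3267]]
  r_p     = [0.5271, -0.1526]
Written out:
  1.3267 phi_1 + 0.5271 phi_2 = 0.5271
  0.5271 phi_1 + 1.3267 phi_2 = -0.1526
Solve by Cramer's rule:
  det = gamma(0)^2 - gamma(1)^2 = (1.3267)^2 - (0.5271)^2 = 1.76013289 - 0.27783441 = 1.48229848
  phi_hat_1 = [gamma(1) gamma(0) - gamma(1) gamma(2)] / det = [(0.5271)(1.3267) - (0.5271)(-0.1526)] / 1.48229848 = 0.77973903 / 1.48229848 = 0.526
  phi_hat_2 = [gamma(0) gamma(2) - gamma(1)^2] / det = [(1.3267)(-0.1526) - (0.5271)^2] / 1.48229848 = -0.48028883 / 1.48229848 = -0.324
So phi_hat = [0.5260, -0.3240].
Therefore phi_hat_2 = -0.3240.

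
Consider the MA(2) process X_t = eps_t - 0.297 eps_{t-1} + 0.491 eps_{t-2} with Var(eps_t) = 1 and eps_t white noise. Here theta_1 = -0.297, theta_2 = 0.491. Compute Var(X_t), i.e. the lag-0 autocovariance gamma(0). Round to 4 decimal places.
\gamma(0) = 1.3293

For an MA(q) process X_t = eps_t + sum_i theta_i eps_{t-i} with
Var(eps_t) = sigma^2, the variance is
  gamma(0) = sigma^2 * (1 + sum_i theta_i^2).
  sum_i theta_i^2 = (-0.297)^2 + (0.491)^2 = 0.088209 + 0.241081 = 0.32929.
  gamma(0) = 1 * (1 + 0.32929) = 1 * 1.32929 = 1.32929, which rounds to 1.3293.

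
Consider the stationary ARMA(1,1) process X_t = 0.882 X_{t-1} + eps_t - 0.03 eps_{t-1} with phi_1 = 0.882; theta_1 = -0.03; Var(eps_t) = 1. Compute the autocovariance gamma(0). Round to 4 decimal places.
\gamma(0) = 4.2687

Multiply the model equation by X_{t-k} and take expectations. With theta_0 = psi_0 = 1 and psi_j the MA(infinity) weights, this gives
  gamma(k) - sum_i phi_i gamma(k-i) = c_k,
  c_k = sigma^2 * sum_{j=k..q} theta_j psi_{j-k}   (c_k = 0 for k > q),
using gamma(-m) = gamma(m).
psi-weights needed (psi_j = theta_j + sum_i phi_i psi_{j-i}):
  psi_1 = theta_1 + phi_1 = -0.03 + (0.882) = 0.852
Right-hand sides:
  c_0 = sigma^2 (1 + theta_1 psi_1) = 1 * (1 + (-0.03)(0.852)) = 1 * 0.97444 = 0.97444
  c_1 = sigma^2 theta_1 = 1 * (-0.03) = -0.03
  c_2 = 0
Equations for k = 0 and k = 1 (AR order 1):
  gamma(0) = phi_1 gamma(1) + c_0
  gamma(1) = phi_1 gamma(0) + c_1
Substituting the second into the first: gamma(0) (1 - phi_1^2) = c_0 + phi_1 c_1, so
  gamma(0) = (c_0 + phi_1 c_1) / (1 - phi_1^2) = (0.97444 + (0.882)(-0.03)) / (1 - (0.882)^2) = 0.94798 / 0.222076 = 4.268719.
Therefore gamma(0) = 4.2687 (to 4 decimal places).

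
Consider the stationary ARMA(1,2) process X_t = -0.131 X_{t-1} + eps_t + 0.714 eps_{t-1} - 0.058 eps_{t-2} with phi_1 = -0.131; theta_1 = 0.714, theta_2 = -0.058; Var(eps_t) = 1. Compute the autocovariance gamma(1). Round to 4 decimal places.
\gamma(1) = 0.5023

Multiply the model equation by X_{t-k} and take expectations. With theta_0 = psi_0 = 1 and psi_j the MA(infinity) weights, this gives
  gamma(k) - sum_i phi_i gamma(k-i) = c_k,
  c_k = sigma^2 * sum_{j=k..q} theta_j psi_{j-k}   (c_k = 0 for k > q),
using gamma(-m) = gamma(m).
psi-weights needed (psi_j = theta_j + sum_i phi_i psi_{j-i}):
  psi_1 = theta_1 + phi_1 = 0.714 + (-0.131) = 0.583
  psi_2 = theta_2 + phi_1 psi_1 = -0.058 + (-0.131)(0.583) = -0.134373
Right-hand sides:
  c_0 = sigma^2 (1 + theta_1 psi_1 + theta_2 psi_2) = 1 * (1 + (0.714)(0.583) + (-0.058)(-0.134373)) = 1 * 1.424056 = 1.424056
  c_1 = sigma^2 (theta_1 + theta_2 psi_1) = 1 * (0.714 + (-0.058)(0.583)) = 0.680186
  c_2 = sigma^2 theta_2 = 1 * (-0.058) = -0.058
Equations for k = 0 and k = 1 (AR order 1):
  gamma(0) = phi_1 gamma(1) + c_0
  gamma(1) = phi_1 gamma(0) + c_1
Substituting the second into the first: gamma(0) (1 - phi_1^2) = c_0 + phi_1 c_1, so
  gamma(0) = (c_0 + phi_1 c_1) / (1 - phi_1^2) = (1.424056 + (-0.131)(0.680186)) / (1 - (-0.131)^2) = 1.334951 / 0.982839 = 1.35826.
  gamma(1) = phi_1 gamma(0) + c_1 = (-0.131)(1.35826) + (0.680186) = 0.502254.
Therefore gamma(1) = 0.5023 (to 4 decimal places).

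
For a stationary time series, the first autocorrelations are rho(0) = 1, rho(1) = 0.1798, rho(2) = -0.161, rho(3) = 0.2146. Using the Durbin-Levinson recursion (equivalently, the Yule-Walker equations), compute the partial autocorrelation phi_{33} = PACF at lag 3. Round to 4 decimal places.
\phi_{33} = 0.3070

The PACF at lag k is phi_{kk}, the last component of the solution
to the Yule-Walker system G_k phi = r_k where
  (G_k)_{ij} = rho(|i - j|), (r_k)_i = rho(i), i,j = 1..k.
Equivalently, Durbin-Levinson gives phi_{kk} iteratively:
  phi_{11} = rho(1)
  phi_{kk} = [rho(k) - sum_{j=1..k-1} phi_{k-1,j} rho(k-j)]
            / [1 - sum_{j=1..k-1} phi_{k-1,j} rho(j)],
  phi_{k,j} = phi_{k-1,j} - phi_{kk} phi_{k-1,k-j},  j = 1..k-1.
Step k = 1:
  phi_11 = rho(1) = 0.1798.
Step k = 2:
  phi_22 = [rho(2) - phi_11 rho(1)] / [1 - phi_11 rho(1)] = [-0.161 - (0.1798)(0.1798)] / [1 - (0.1798)(0.1798)]
         = -0.19332804 / 0.96767196 = -0.199787.
  Update: phi_21 = phi_11 - phi_22 phi_11 = 0.1798 - (-0.199787)(0.1798) = 0.215722.
Step k = 3:
  phi_33 = [rho(3) - phi_21 rho(2) - phi_22 rho(1)] / [1 - phi_21 rho(1) - phi_22 rho(2)]
    numerator   = 0.2146 - (0.215722)(-0.161) - (-0.199787)(0.1798) = 0.28525285
    denominator = 1 - (0.215722)(0.1798) - (-0.199787)(-0.161) = 0.92904758
  phi_33 = 0.28525285 / 0.92904758 = 0.307.
Therefore phi_{33} = 0.3070.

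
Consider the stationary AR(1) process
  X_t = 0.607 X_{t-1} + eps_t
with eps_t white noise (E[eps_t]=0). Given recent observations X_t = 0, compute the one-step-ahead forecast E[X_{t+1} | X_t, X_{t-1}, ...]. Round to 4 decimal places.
E[X_{t+1} \mid \mathcal F_t] = 0.0000

For an AR(p) model X_t = c + sum_i phi_i X_{t-i} + eps_t, the
one-step-ahead conditional mean is
  E[X_{t+1} | X_t, ...] = c + sum_i phi_i X_{t+1-i}.
Substitute known values:
  E[X_{t+1} | ...] = (0.607) * (0)
                   = 0.0000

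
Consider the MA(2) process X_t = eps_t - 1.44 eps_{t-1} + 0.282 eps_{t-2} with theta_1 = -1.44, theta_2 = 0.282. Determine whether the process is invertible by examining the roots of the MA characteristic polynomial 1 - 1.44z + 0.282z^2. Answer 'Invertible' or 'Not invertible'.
\text{Not invertible}

The MA(q) characteristic polynomial is P(z) = 1 - 1.44z + 0.282z^2.
Invertibility requires all roots to lie outside the unit circle, i.e. |z| > 1 for every root.
Set 1 + (-1.44) z + (0.282) z^2 = 0, i.e. a z^2 + b z + c = 0 with a = 0.282, b = -1.44, c = 1.
Discriminant D = b^2 - 4ac = (-1.44)^2 - 4*(0.282)*1 = 2.0736 - (1.128) = 0.9456.
D >= 0, so the roots are real: z = (-b +/- sqrt(D)) / (2a) = (1.44 +/- 0.97242) / (0.564).
  z_1 = (1.44 + 0.97242) / (0.564) = 4.2773,   |z_1| = 4.2773.
  z_2 = (1.44 - 0.97242) / (0.564) = 0.829,   |z_2| = 0.829.
Moduli of all roots: 4.2773, 0.8290.
All moduli strictly greater than 1? No.
Verdict: Not invertible.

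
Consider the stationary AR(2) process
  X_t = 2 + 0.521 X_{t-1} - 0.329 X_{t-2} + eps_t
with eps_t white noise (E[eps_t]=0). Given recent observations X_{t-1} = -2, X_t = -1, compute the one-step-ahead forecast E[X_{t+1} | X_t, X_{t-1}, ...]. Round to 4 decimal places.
E[X_{t+1} \mid \mathcal F_t] = 2.1370

For an AR(p) model X_t = c + sum_i phi_i X_{t-i} + eps_t, the
one-step-ahead conditional mean is
  E[X_{t+1} | X_t, ...] = c + sum_i phi_i X_{t+1-i}.
Substitute known values:
  E[X_{t+1} | ...] = 2 + (0.521) * (-1) + (-0.329) * (-2)
                   = 2.1370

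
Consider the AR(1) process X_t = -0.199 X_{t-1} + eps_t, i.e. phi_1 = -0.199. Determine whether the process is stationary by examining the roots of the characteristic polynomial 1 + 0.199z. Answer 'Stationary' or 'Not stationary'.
\text{Stationary}

The AR(p) characteristic polynomial is P(z) = 1 + 0.199z.
Stationarity requires all roots to lie outside the unit circle, i.e. |z| > 1 for every root.
This is linear in z: 1 + (0.199) z = 0  =>  z = -1/(0.199) = -5.025126,  |z| = 5.025126.
Moduli of all roots: 5.0251.
All moduli strictly greater than 1? Yes.
Verdict: Stationary.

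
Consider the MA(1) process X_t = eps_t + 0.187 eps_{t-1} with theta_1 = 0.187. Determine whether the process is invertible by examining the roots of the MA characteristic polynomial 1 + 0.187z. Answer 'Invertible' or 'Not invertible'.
\text{Invertible}

The MA(q) characteristic polynomial is P(z) = 1 + 0.187z.
Invertibility requires all roots to lie outside the unit circle, i.e. |z| > 1 for every root.
This is linear in z: 1 + (0.187) z = 0  =>  z = -1/(0.187) = -5.347594,  |z| = 5.347594.
Moduli of all roots: 5.3476.
All moduli strictly greater than 1? Yes.
Verdict: Invertible.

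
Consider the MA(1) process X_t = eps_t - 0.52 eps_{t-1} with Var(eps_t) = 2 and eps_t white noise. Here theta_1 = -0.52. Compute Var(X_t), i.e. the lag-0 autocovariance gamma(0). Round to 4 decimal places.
\gamma(0) = 2.5408

For an MA(q) process X_t = eps_t + sum_i theta_i eps_{t-i} with
Var(eps_t) = sigma^2, the variance is
  gamma(0) = sigma^2 * (1 + sum_i theta_i^2).
  sum_i theta_i^2 = (-0.52)^2 = 0.2704.
  gamma(0) = 2 * (1 + 0.2704) = 2 * 1.2704 = 2.5408.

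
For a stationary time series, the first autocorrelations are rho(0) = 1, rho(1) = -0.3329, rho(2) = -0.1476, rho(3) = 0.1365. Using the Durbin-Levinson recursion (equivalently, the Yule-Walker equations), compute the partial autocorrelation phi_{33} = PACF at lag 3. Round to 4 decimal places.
\phi_{33} = -0.0291

The PACF at lag k is phi_{kk}, the last component of the solution
to the Yule-Walker system G_k phi = r_k where
  (G_k)_{ij} = rho(|i - j|), (r_k)_i = rho(i), i,j = 1..k.
Equivalently, Durbin-Levinson gives phi_{kk} iteratively:
  phi_{11} = rho(1)
  phi_{kk} = [rho(k) - sum_{j=1..k-1} phi_{k-1,j} rho(k-j)]
            / [1 - sum_{j=1..k-1} phi_{k-1,j} rho(j)],
  phi_{k,j} = phi_{k-1,j} - phi_{kk} phi_{k-1,k-j},  j = 1..k-1.
Step k = 1:
  phi_11 = rho(1) = -0.3329.
Step k = 2:
  phi_22 = [rho(2) - phi_11 rho(1)] / [1 - phi_11 rho(1)] = [-0.1476 - (-0.3329)(-0.3329)] / [1 - (-0.3329)(-0.3329)]
         = -0.25842241 / 0.88917759 = -0.290631.
  Update: phi_21 = phi_11 - phi_22 phi_11 = -0.3329 - (-0.290631)(-0.3329) = -0.429651.
Step k = 3:
  phi_33 = [rho(3) - phi_21 rho(2) - phi_22 rho(1)] / [1 - phi_21 rho(1) - phi_22 rho(2)]
    numerator   = 0.1365 - (-0.429651)(-0.1476) - (-0.290631)(-0.3329) = -0.02366749
    denominator = 1 - (-0.429651)(-0.3329) - (-0.290631)(-0.1476) = 0.81407207
  phi_33 = -0.02366749 / 0.81407207 = -0.0291.
Therefore phi_{33} = -0.0291.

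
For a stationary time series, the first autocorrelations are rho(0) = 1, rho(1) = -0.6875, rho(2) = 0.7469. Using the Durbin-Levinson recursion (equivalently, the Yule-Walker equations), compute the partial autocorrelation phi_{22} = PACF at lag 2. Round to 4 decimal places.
\phi_{22} = 0.5200

The PACF at lag k is phi_{kk}, the last component of the solution
to the Yule-Walker system G_k phi = r_k where
  (G_k)_{ij} = rho(|i - j|), (r_k)_i = rho(i), i,j = 1..k.
Equivalently, Durbin-Levinson gives phi_{kk} iteratively:
  phi_{11} = rho(1)
  phi_{kk} = [rho(k) - sum_{j=1..k-1} phi_{k-1,j} rho(k-j)]
            / [1 - sum_{j=1..k-1} phi_{k-1,j} rho(j)],
  phi_{k,j} = phi_{k-1,j} - phi_{kk} phi_{k-1,k-j},  j = 1..k-1.
Step k = 1:
  phi_11 = rho(1) = -0.6875.
Step k = 2:
  phi_22 = [rho(2) - phi_11 rho(1)] / [1 - phi_11 rho(1)] = [0.7469 - (-0.6875)(-0.6875)] / [1 - (-0.6875)(-0.6875)]
         = 0.27424375 / 0.52734375 = 0.52.
Therefore phi_{22} = 0.5200.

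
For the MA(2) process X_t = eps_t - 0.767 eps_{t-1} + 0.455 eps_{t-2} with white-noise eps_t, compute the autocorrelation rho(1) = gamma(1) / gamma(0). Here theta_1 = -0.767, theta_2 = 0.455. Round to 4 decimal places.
\rho(1) = -0.6216

For an MA(q) process with theta_0 = 1, the autocovariance is
  gamma(k) = sigma^2 * sum_{i=0..q-k} theta_i * theta_{i+k},
and rho(k) = gamma(k) / gamma(0). Sigma^2 cancels.
  numerator   = (1)*(-0.767) + (-0.767)*(0.455) = -1.115985.
  denominator = (1)^2 + (-0.767)^2 + (0.455)^2 = 1.795314.
  rho(1) = -1.115985 / 1.795314 = -0.6216.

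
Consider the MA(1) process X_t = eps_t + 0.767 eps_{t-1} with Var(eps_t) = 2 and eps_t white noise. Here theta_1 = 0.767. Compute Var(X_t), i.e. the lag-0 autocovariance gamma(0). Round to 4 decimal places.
\gamma(0) = 3.1766

For an MA(q) process X_t = eps_t + sum_i theta_i eps_{t-i} with
Var(eps_t) = sigma^2, the variance is
  gamma(0) = sigma^2 * (1 + sum_i theta_i^2).
  sum_i theta_i^2 = (0.767)^2 = 0.588289.
  gamma(0) = 2 * (1 + 0.588289) = 2 * 1.588289 = 3.176578, which rounds to 3.1766.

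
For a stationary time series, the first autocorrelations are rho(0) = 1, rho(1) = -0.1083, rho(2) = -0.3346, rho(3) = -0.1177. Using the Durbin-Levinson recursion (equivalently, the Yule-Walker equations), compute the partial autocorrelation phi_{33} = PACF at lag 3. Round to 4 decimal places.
\phi_{33} = -0.2360

The PACF at lag k is phi_{kk}, the last component of the solution
to the Yule-Walker system G_k phi = r_k where
  (G_k)_{ij} = rho(|i - j|), (r_k)_i = rho(i), i,j = 1..k.
Equivalently, Durbin-Levinson gives phi_{kk} iteratively:
  phi_{11} = rho(1)
  phi_{kk} = [rho(k) - sum_{j=1..k-1} phi_{k-1,j} rho(k-j)]
            / [1 - sum_{j=1..k-1} phi_{k-1,j} rho(j)],
  phi_{k,j} = phi_{k-1,j} - phi_{kk} phi_{k-1,k-j},  j = 1..k-1.
Step k = 1:
  phi_11 = rho(1) = -0.1083.
Step k = 2:
  phi_22 = [rho(2) - phi_11 rho(1)] / [1 - phi_11 rho(1)] = [-0.3346 - (-0.1083)(-0.1083)] / [1 - (-0.1083)(-0.1083)]
         = -0.34632889 / 0.98827111 = -0.350439.
  Update: phi_21 = phi_11 - phi_22 phi_11 = -0.1083 - (-0.350439)(-0.1083) = -0.146253.
Step k = 3:
  phi_33 = [rho(3) - phi_21 rho(2) - phi_22 rho(1)] / [1 - phi_21 rho(1) - phi_22 rho(2)]
    numerator   = -0.1177 - (-0.146253)(-0.3346) - (-0.350439)(-0.1083) = -0.20458867
    denominator = 1 - (-0.146253)(-0.1083) - (-0.350439)(-0.3346) = 0.86690391
  phi_33 = -0.20458867 / 0.86690391 = -0.236.
Therefore phi_{33} = -0.2360.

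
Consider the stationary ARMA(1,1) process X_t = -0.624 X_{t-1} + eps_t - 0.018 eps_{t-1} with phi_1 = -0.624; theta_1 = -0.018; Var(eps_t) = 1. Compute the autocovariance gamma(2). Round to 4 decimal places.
\gamma(2) = 0.6634

Multiply the model equation by X_{t-k} and take expectations. With theta_0 = psi_0 = 1 and psi_j the MA(infinity) weights, this gives
  gamma(k) - sum_i phi_i gamma(k-i) = c_k,
  c_k = sigma^2 * sum_{j=k..q} theta_j psi_{j-k}   (c_k = 0 for k > q),
using gamma(-m) = gamma(m).
psi-weights needed (psi_j = theta_j + sum_i phi_i psi_{j-i}):
  psi_1 = theta_1 + phi_1 = -0.018 + (-0.624) = -0.642
Right-hand sides:
  c_0 = sigma^2 (1 + theta_1 psi_1) = 1 * (1 + (-0.018)(-0.642)) = 1 * 1.011556 = 1.011556
  c_1 = sigma^2 theta_1 = 1 * (-0.018) = -0.018
  c_2 = 0
Equations for k = 0 and k = 1 (AR order 1):
  gamma(0) = phi_1 gamma(1) + c_0
  gamma(1) = phi_1 gamma(0) + c_1
Substituting the second into the first: gamma(0) (1 - phi_1^2) = c_0 + phi_1 c_1, so
  gamma(0) = (c_0 + phi_1 c_1) / (1 - phi_1^2) = (1.011556 + (-0.624)(-0.018)) / (1 - (-0.624)^2) = 1.022788 / 0.610624 = 1.674988.
  gamma(1) = phi_1 gamma(0) + c_1 = (-0.624)(1.674988) + (-0.018) = -1.063193.
For k = 2 (> q): gamma(2) = phi_1 gamma(1) = (-0.624)(-1.063193) = 0.663432.
Therefore gamma(2) = 0.6634 (to 4 decimal places).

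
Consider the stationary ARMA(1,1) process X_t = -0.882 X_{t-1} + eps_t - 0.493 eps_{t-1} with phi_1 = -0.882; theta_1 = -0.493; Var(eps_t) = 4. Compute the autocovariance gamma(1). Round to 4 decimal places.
\gamma(1) = -35.5353

Multiply the model equation by X_{t-k} and take expectations. With theta_0 = psi_0 = 1 and psi_j the MA(infinity) weights, this gives
  gamma(k) - sum_i phi_i gamma(k-i) = c_k,
  c_k = sigma^2 * sum_{j=k..q} theta_j psi_{j-k}   (c_k = 0 for k > q),
using gamma(-m) = gamma(m).
psi-weights needed (psi_j = theta_j + sum_i phi_i psi_{j-i}):
  psi_1 = theta_1 + phi_1 = -0.493 + (-0.882) = -1.375
Right-hand sides:
  c_0 = sigma^2 (1 + theta_1 psi_1) = 4 * (1 + (-0.493)(-1.375)) = 4 * 1.677875 = 6.7115
  c_1 = sigma^2 theta_1 = 4 * (-0.493) = -1.972
  c_2 = 0
Equations for k = 0 and k = 1 (AR order 1):
  gamma(0) = phi_1 gamma(1) + c_0
  gamma(1) = phi_1 gamma(0) + c_1
Substituting the second into the first: gamma(0) (1 - phi_1^2) = c_0 + phi_1 c_1, so
  gamma(0) = (c_0 + phi_1 c_1) / (1 - phi_1^2) = (6.7115 + (-0.882)(-1.972)) / (1 - (-0.882)^2) = 8.450804 / 0.222076 = 38.053657.
  gamma(1) = phi_1 gamma(0) + c_1 = (-0.882)(38.053657) + (-1.972) = -35.535326.
Therefore gamma(1) = -35.5353 (to 4 decimal places).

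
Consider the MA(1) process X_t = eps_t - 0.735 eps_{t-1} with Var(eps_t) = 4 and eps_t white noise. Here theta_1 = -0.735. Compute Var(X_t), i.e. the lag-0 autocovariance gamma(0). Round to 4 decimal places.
\gamma(0) = 6.1609

For an MA(q) process X_t = eps_t + sum_i theta_i eps_{t-i} with
Var(eps_t) = sigma^2, the variance is
  gamma(0) = sigma^2 * (1 + sum_i theta_i^2).
  sum_i theta_i^2 = (-0.735)^2 = 0.540225.
  gamma(0) = 4 * (1 + 0.540225) = 4 * 1.540225 = 6.1609.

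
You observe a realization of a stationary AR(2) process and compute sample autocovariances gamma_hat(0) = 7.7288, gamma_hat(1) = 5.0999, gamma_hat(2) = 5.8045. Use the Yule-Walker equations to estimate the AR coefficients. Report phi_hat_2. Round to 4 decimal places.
\hat\phi_{2} = 0.5590

The Yule-Walker equations for an AR(p) process read, in matrix form,
  Gamma_p phi = r_p,   with   (Gamma_p)_{ij} = gamma(|i - j|),
                       (r_p)_i = gamma(i),   i,j = 1..p.
Substitute the sample gammas (Toeplitz matrix and right-hand side of size 2):
  Gamma_p = [[7.7288, 5.0999], [5.0999, 7.7288]]
  r_p     = [5.0999, 5.8045]
Written out:
  7.7288 phi_1 + 5.0999 phi_2 = 5.0999
  5.0999 phi_1 + 7.7288 phi_2 = 5.8045
Solve by Cramer's rule:
  det = gamma(0)^2 - gamma(1)^2 = (7.7288)^2 - (5.0999)^2 = 59.73434944 - 26.00898001 = 33.72536943
  phi_hat_1 = [gamma(1) gamma(0) - gamma(1) gamma(2)] / det = [(5.0999)(7.7288) - (5.0999)(5.8045)] / 33.72536943 = 9.81373757 / 33.72536943 = 0.291
  phi_hat_2 = [gamma(0) gamma(2) - gamma(1)^2] / det = [(7.7288)(5.8045) - (5.0999)^2] / 33.72536943 = 18.85283959 / 33.72536943 = 0.559
So phi_hat = [0.2910, 0.5590].
Therefore phi_hat_2 = 0.5590.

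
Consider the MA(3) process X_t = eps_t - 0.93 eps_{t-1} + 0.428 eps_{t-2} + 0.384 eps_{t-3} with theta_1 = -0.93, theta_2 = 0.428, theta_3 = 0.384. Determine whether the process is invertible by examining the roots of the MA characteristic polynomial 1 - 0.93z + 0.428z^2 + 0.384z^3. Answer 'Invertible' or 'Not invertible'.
\text{Invertible}

The MA(q) characteristic polynomial is P(z) = 1 - 0.93z + 0.428z^2 + 0.384z^3.
Invertibility requires all roots to lie outside the unit circle, i.e. |z| > 1 for every root.
Degree 3: look for a simple real root z0 first, then factor out (1 - z/z0) and solve the remaining quadratic.
Testing z0 = -2.5: P(-2.5) = 1 + (-0.93)(-2.5) + (0.428)(-2.5)^2 + (0.384)(-2.5)^3
  = 1 + (2.325) + (2.675) + (-6) = 0.  So z_0 = -2.5 is a root, |z_0| = 2.5.
Divide out the factor (1 + 0.4 z) = (1 - z/z0) (since 1/z0 = -0.4):
  P(z) = (1 + 0.4 z)(1 + (-1.33) z + (0.96) z^2)
  [check: z-coef -1.33 - (-0.4) = -0.93; z^2-coef 0.96 - (-0.4)(-1.33) = 0.428; z^3-coef -(-0.4)(0.96) = 0.384.]
Remaining roots from the quadratic factor 1 + (-1.33) z + (0.96) z^2:
  Set 1 + (-1.33) z + (0.96) z^2 = 0, i.e. a z^2 + b z + c = 0 with a = 0.96, b = -1.33, c = 1.
  Discriminant D = b^2 - 4ac = (-1.33)^2 - 4*(0.96)*1 = 1.7689 - (3.84) = -2.0711.
  D < 0, so the roots are the complex-conjugate pair z = (-b +/- i sqrt(-D)) / (2a) = 0.6927 +/- 0.7495i.
  For a conjugate pair |z|^2 = z * conj(z) = (product of roots) = c/a = 1/(0.96) = 1.041667, so |z| = sqrt(1.041667) = 1.0206 for both roots.
Moduli of all roots: 2.5000, 1.0206, 1.0206.
All moduli strictly greater than 1? Yes.
Verdict: Invertible.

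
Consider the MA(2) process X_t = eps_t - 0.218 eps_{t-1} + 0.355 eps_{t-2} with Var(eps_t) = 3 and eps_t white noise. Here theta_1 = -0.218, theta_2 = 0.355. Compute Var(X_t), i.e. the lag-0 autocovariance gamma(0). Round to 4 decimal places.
\gamma(0) = 3.5206

For an MA(q) process X_t = eps_t + sum_i theta_i eps_{t-i} with
Var(eps_t) = sigma^2, the variance is
  gamma(0) = sigma^2 * (1 + sum_i theta_i^2).
  sum_i theta_i^2 = (-0.218)^2 + (0.355)^2 = 0.047524 + 0.126025 = 0.173549.
  gamma(0) = 3 * (1 + 0.173549) = 3 * 1.173549 = 3.520647, which rounds to 3.5206.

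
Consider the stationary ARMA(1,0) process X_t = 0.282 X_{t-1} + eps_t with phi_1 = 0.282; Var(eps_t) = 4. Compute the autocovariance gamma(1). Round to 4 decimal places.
\gamma(1) = 1.2255

Multiply the model equation by X_{t-k} and take expectations. With theta_0 = psi_0 = 1 and psi_j the MA(infinity) weights, this gives
  gamma(k) - sum_i phi_i gamma(k-i) = c_k,
  c_k = sigma^2 * sum_{j=k..q} theta_j psi_{j-k}   (c_k = 0 for k > q),
using gamma(-m) = gamma(m).
Pure AR (q = 0): c_0 = sigma^2 = 4, c_k = 0 for k >= 1.
Equations for k = 0 and k = 1 (AR order 1):
  gamma(0) = phi_1 gamma(1) + c_0
  gamma(1) = phi_1 gamma(0) + c_1
Substituting the second into the first: gamma(0) (1 - phi_1^2) = c_0 + phi_1 c_1, so
  gamma(0) = c_0 / (1 - phi_1^2) = 4 / (1 - (0.282)^2) = 4 / 0.920476 = 4.345578.
  gamma(1) = phi_1 gamma(0) = (0.282)(4.345578) = 1.225453.
Therefore gamma(1) = 1.2255 (to 4 decimal places).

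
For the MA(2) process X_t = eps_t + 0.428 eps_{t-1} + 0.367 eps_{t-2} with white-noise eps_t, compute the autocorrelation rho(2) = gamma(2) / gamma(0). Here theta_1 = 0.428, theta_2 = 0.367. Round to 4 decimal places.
\rho(2) = 0.2785

For an MA(q) process with theta_0 = 1, the autocovariance is
  gamma(k) = sigma^2 * sum_{i=0..q-k} theta_i * theta_{i+k},
and rho(k) = gamma(k) / gamma(0). Sigma^2 cancels.
  numerator   = (1)*(0.367) = 0.367.
  denominator = (1)^2 + (0.428)^2 + (0.367)^2 = 1.317873.
  rho(2) = 0.367 / 1.317873 = 0.2785.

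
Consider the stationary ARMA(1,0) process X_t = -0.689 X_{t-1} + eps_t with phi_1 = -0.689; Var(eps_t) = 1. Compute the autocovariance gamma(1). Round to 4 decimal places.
\gamma(1) = -1.3117

Multiply the model equation by X_{t-k} and take expectations. With theta_0 = psi_0 = 1 and psi_j the MA(infinity) weights, this gives
  gamma(k) - sum_i phi_i gamma(k-i) = c_k,
  c_k = sigma^2 * sum_{j=k..q} theta_j psi_{j-k}   (c_k = 0 for k > q),
using gamma(-m) = gamma(m).
Pure AR (q = 0): c_0 = sigma^2 = 1, c_k = 0 for k >= 1.
Equations for k = 0 and k = 1 (AR order 1):
  gamma(0) = phi_1 gamma(1) + c_0
  gamma(1) = phi_1 gamma(0) + c_1
Substituting the second into the first: gamma(0) (1 - phi_1^2) = c_0 + phi_1 c_1, so
  gamma(0) = c_0 / (1 - phi_1^2) = 1 / (1 - (-0.689)^2) = 1 / 0.525279 = 1.90375.
  gamma(1) = phi_1 gamma(0) = (-0.689)(1.90375) = -1.311684.
Therefore gamma(1) = -1.3117 (to 4 decimal places).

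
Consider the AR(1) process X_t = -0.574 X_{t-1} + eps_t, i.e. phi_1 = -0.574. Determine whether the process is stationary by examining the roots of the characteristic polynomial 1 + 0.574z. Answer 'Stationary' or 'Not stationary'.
\text{Stationary}

The AR(p) characteristic polynomial is P(z) = 1 + 0.574z.
Stationarity requires all roots to lie outside the unit circle, i.e. |z| > 1 for every root.
This is linear in z: 1 + (0.574) z = 0  =>  z = -1/(0.574) = -1.74216,  |z| = 1.74216.
Moduli of all roots: 1.7422.
All moduli strictly greater than 1? Yes.
Verdict: Stationary.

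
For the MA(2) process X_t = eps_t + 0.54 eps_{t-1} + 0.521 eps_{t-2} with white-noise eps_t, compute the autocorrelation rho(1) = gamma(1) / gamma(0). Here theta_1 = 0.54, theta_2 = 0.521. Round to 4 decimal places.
\rho(1) = 0.5255

For an MA(q) process with theta_0 = 1, the autocovariance is
  gamma(k) = sigma^2 * sum_{i=0..q-k} theta_i * theta_{i+k},
and rho(k) = gamma(k) / gamma(0). Sigma^2 cancels.
  numerator   = (1)*(0.54) + (0.54)*(0.521) = 0.82134.
  denominator = (1)^2 + (0.54)^2 + (0.521)^2 = 1.563041.
  rho(1) = 0.82134 / 1.563041 = 0.5255.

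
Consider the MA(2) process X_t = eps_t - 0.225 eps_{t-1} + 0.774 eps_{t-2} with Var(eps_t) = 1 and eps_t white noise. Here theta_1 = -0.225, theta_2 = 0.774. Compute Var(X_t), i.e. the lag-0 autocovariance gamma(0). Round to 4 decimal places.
\gamma(0) = 1.6497

For an MA(q) process X_t = eps_t + sum_i theta_i eps_{t-i} with
Var(eps_t) = sigma^2, the variance is
  gamma(0) = sigma^2 * (1 + sum_i theta_i^2).
  sum_i theta_i^2 = (-0.225)^2 + (0.774)^2 = 0.050625 + 0.599076 = 0.649701.
  gamma(0) = 1 * (1 + 0.649701) = 1 * 1.649701 = 1.649701, which rounds to 1.6497.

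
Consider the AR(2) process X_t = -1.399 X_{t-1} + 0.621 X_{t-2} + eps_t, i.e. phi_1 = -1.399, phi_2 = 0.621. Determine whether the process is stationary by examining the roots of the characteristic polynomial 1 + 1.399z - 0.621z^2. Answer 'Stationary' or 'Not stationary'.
\text{Not stationary}

The AR(p) characteristic polynomial is P(z) = 1 + 1.399z - 0.621z^2.
Stationarity requires all roots to lie outside the unit circle, i.e. |z| > 1 for every root.
Set 1 + (1.399) z + (-0.621) z^2 = 0, i.e. a z^2 + b z + c = 0 with a = -0.621, b = 1.399, c = 1.
Discriminant D = b^2 - 4ac = (1.399)^2 - 4*(-0.621)*1 = 1.957201 - (-2.484) = 4.441201.
D >= 0, so the roots are real: z = (-b +/- sqrt(D)) / (2a) = (-1.399 +/- 2.107416) / (-1.242).
  z_1 = (-1.399 + 2.107416) / (-1.242) = -0.5704,   |z_1| = 0.5704.
  z_2 = (-1.399 - 2.107416) / (-1.242) = 2.8232,   |z_2| = 2.8232.
Moduli of all roots: 0.5704, 2.8232.
All moduli strictly greater than 1? No.
Verdict: Not stationary.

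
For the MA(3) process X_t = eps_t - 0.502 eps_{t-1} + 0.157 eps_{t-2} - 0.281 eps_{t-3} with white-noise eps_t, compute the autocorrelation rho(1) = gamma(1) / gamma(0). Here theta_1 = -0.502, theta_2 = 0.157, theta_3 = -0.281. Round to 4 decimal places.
\rho(1) = -0.4610

For an MA(q) process with theta_0 = 1, the autocovariance is
  gamma(k) = sigma^2 * sum_{i=0..q-k} theta_i * theta_{i+k},
and rho(k) = gamma(k) / gamma(0). Sigma^2 cancels.
  numerator   = (1)*(-0.502) + (-0.502)*(0.157) + (0.157)*(-0.281) = -0.624931.
  denominator = (1)^2 + (-0.502)^2 + (0.157)^2 + (-0.281)^2 = 1.355614.
  rho(1) = -0.624931 / 1.355614 = -0.4610.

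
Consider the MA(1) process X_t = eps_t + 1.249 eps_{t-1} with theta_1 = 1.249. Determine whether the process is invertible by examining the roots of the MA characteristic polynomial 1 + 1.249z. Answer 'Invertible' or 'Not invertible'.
\text{Not invertible}

The MA(q) characteristic polynomial is P(z) = 1 + 1.249z.
Invertibility requires all roots to lie outside the unit circle, i.e. |z| > 1 for every root.
This is linear in z: 1 + (1.249) z = 0  =>  z = -1/(1.249) = -0.800641,  |z| = 0.800641.
Moduli of all roots: 0.8006.
All moduli strictly greater than 1? No.
Verdict: Not invertible.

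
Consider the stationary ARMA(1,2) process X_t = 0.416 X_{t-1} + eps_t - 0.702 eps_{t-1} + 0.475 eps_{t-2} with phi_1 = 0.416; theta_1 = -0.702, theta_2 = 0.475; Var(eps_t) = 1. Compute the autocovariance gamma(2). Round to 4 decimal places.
\gamma(2) = 0.3402

Multiply the model equation by X_{t-k} and take expectations. With theta_0 = psi_0 = 1 and psi_j the MA(infinity) weights, this gives
  gamma(k) - sum_i phi_i gamma(k-i) = c_k,
  c_k = sigma^2 * sum_{j=k..q} theta_j psi_{j-k}   (c_k = 0 for k > q),
using gamma(-m) = gamma(m).
psi-weights needed (psi_j = theta_j + sum_i phi_i psi_{j-i}):
  psi_1 = theta_1 + phi_1 = -0.702 + (0.416) = -0.286
  psi_2 = theta_2 + phi_1 psi_1 = 0.475 + (0.416)(-0.286) = 0.356024
Right-hand sides:
  c_0 = sigma^2 (1 + theta_1 psi_1 + theta_2 psi_2) = 1 * (1 + (-0.702)(-0.286) + (0.475)(0.356024)) = 1 * 1.369883 = 1.369883
  c_1 = sigma^2 (theta_1 + theta_2 psi_1) = 1 * (-0.702 + (0.475)(-0.286)) = -0.83785
  c_2 = sigma^2 theta_2 = 1 * (0.475) = 0.475
Equations for k = 0 and k = 1 (AR order 1):
  gamma(0) = phi_1 gamma(1) + c_0
  gamma(1) = phi_1 gamma(0) + c_1
Substituting the second into the first: gamma(0) (1 - phi_1^2) = c_0 + phi_1 c_1, so
  gamma(0) = (c_0 + phi_1 c_1) / (1 - phi_1^2) = (1.369883 + (0.416)(-0.83785)) / (1 - (0.416)^2) = 1.021338 / 0.826944 = 1.235075.
  gamma(1) = phi_1 gamma(0) + c_1 = (0.416)(1.235075) + (-0.83785) = -0.324059.
For k = 2: gamma(2) = phi_1 gamma(1) + c_2
  = (0.416)(-0.324059) + (0.475) = 0.340192.
Therefore gamma(2) = 0.3402 (to 4 decimal places).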